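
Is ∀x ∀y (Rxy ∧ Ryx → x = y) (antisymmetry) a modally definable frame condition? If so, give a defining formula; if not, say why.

If a class were modally definable it would be closed under surjective bounded morphisms (Goldblatt–Thomason).
The 8-cycle (worlds a,b,c,d,e,f,g,h with a→b→c→d→e→f→g→h→a) is antisymmetric. Sending even-indexed worlds to • and odd-indexed worlds to ∘ is a surjective bounded morphism onto the two-world frame with •↔∘, which is not antisymmetric.
So the class is not modally definable.

Not definable by any modal formula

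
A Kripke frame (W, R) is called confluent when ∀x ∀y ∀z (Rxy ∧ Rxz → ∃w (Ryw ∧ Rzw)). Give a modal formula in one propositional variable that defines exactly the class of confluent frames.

◇□s → □◇s

This is convergence; the standard corresponding axiom is .2: ◇□s → □◇s.
Suppose ◇□s→□◇s is valid. Take Rxy, Rxz and set V(s)={w : Ryw}. Then □s at y so ◇□s at x, so □◇s at x, so ◇s at z, giving w with Rzw and Ryw.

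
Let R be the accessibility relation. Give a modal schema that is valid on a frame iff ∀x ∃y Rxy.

This is seriality; the standard corresponding axiom is D: □q → ◇q.

□q → ◇q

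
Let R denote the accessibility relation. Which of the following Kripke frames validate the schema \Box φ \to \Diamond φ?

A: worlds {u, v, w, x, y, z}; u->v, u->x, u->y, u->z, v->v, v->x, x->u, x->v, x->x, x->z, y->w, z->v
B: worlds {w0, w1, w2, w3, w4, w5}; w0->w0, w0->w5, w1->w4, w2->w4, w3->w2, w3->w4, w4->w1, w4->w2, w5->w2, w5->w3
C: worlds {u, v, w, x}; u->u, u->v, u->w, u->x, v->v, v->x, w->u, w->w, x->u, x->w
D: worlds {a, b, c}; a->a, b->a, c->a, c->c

B, C, D

Frame correspondent (Sahlqvist): \forall x \exists y Rxy — i.e. seriality.
A: fails — world w has no successor.
B: holds.
C: holds.
D: holds.
Valid on: B, C, D.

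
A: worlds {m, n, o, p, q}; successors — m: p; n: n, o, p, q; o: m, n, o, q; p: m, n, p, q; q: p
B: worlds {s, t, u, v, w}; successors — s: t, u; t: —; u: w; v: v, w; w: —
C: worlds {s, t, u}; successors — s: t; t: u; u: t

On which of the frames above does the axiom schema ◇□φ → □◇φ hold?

C

This is the axiom for convergence; its first-order frame correspondent is ∀x ∀y ∀z (Rxy ∧ Rxz → ∃w (Ryw ∧ Rzw)).
A: fails — Rno and Rnq but o and q have no common successor.
B: fails — Rsu and Rst but u and t have no common successor.
C: ✓.
Valid on: C.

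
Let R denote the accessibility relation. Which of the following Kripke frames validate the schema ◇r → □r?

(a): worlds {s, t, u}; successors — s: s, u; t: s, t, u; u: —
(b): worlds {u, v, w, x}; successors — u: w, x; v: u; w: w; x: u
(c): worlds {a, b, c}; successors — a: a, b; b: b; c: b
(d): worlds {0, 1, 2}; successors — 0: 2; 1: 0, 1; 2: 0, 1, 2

This is the axiom for partial functionality; its first-order frame correspondent is ∀x ∀y ∀z (Rxy ∧ Rxz → y = z).
(a): fails — s sees both s and u.
(b): fails — u sees both w and x.
(c): fails — a sees both a and b.
(d): fails — 1 sees both 0 and 1.
Valid on no frame.

none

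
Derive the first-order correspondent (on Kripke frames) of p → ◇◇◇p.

∀x ∃w (x = w ∧ xR³w)

This is a Sahlqvist (Geach-type) schema ◇^0□^0p → □^0◇^3p.
Minimal-valuation argument: fix x; take any y with xR^0y and any z with xR^0z. Set V(p) to the set of worlds R-reachable from y in exactly 0 steps. Then □^0p holds at y, so the antecedent holds at x; validity forces ◇^3p at z, giving a w with zR^3w and yR^0w.
First-order correspondent: ∀x ∃w (x = w ∧ xR³w).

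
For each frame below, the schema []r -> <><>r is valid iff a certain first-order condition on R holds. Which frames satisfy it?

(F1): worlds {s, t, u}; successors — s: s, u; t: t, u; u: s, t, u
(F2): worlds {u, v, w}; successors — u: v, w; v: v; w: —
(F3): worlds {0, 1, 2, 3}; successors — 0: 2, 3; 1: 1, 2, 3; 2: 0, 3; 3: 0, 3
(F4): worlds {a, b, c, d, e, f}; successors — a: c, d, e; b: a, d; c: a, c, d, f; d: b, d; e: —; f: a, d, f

(F1), (F3)

The schema corresponds to a generalized confluence (Geach) condition: forall x exists w (xRw & x R^2 w).
(F1): satisfies the condition.
(F2): fails — at w but no t with wRt and wR²t.
(F3): satisfies the condition.
(F4): fails — at e but no w with eRw and eR²w.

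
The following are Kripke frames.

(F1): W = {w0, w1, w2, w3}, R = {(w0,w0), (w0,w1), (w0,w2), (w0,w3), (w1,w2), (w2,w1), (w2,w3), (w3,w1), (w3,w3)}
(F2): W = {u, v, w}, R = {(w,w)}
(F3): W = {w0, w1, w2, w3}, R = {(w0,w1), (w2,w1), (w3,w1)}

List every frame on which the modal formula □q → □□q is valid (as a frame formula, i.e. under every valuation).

Frame correspondent (Sahlqvist): ∀x ∀y ∀z (Rxy ∧ Ryz → Rxz) — i.e. transitivity.
(F1): fails — Rw1w2 and Rw2w1 but not Rw1w1.
(F2): holds.
(F3): holds.
Valid on: (F2), (F3).

(F2), (F3)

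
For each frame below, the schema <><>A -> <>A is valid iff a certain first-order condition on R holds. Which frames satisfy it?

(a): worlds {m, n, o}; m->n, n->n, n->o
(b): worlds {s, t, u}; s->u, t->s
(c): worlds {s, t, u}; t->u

(c)

This is the axiom for a generalized confluence (Geach) condition; its first-order frame correspondent is forall x forall y (x R^2 y -> exists w (y = w & xRw)).
(a): fails — mR²o but no w with o=w and mRw.
(b): fails — tR²u but no w with u=w and tRw.
(c): holds.
Valid on: (c).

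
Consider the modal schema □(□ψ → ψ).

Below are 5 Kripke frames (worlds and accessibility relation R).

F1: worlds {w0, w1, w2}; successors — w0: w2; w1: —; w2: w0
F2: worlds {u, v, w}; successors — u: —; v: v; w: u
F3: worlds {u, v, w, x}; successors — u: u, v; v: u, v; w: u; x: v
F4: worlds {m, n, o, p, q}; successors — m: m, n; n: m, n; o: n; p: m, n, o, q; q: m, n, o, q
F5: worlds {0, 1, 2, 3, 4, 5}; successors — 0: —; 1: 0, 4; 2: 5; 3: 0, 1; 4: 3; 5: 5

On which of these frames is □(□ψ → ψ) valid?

F3

The schema corresponds to shift-reflexivity: ∀x ∀y (Rxy → Ryy).
F1: fails — Rw0w2 but not Rw2w2.
F2: fails — Rwu but not Ruu.
F3: condition met.
F4: fails — Rpo but not Roo.
F5: fails — R10 but not R00.
Valid on: F3.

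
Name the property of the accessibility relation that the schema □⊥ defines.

□⊥ is valid iff no world has any successor (otherwise □⊥ fails at any world with one).

Emptiness of R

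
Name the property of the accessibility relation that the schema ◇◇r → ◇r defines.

This schema is equivalent to the 4 axiom □r → □□r.
Its frame correspondent is transitivity — ∀x ∀y ∀z (Rxy ∧ Ryz → Rxz).

transitivity: ∀x ∀y ∀z (Rxy ∧ Ryz → Rxz)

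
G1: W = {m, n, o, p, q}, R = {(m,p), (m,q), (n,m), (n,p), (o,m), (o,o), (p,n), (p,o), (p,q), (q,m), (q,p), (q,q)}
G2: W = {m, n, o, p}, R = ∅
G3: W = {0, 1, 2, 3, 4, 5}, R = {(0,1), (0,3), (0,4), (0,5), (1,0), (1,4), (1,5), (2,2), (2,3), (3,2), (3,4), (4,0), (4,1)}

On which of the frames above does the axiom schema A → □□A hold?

G2

The schema corresponds to a generalized confluence (Geach) condition: ∀x ∀z (xR²z → ∃w (x = w ∧ z = w)).
G1: fails — mR²n but m ≠ n.
G2: ✓.
G3: fails — 0R²1 but 0 ≠ 1.
Valid on: G2.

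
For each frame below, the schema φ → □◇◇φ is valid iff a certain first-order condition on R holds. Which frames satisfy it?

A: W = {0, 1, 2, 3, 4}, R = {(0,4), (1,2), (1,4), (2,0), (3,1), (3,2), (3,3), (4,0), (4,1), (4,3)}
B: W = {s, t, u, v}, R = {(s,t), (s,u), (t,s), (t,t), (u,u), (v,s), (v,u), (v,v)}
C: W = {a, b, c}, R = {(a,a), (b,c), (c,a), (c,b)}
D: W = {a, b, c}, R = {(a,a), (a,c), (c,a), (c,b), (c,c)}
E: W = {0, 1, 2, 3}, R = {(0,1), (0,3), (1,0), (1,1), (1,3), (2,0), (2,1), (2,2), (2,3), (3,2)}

Frame correspondent (Sahlqvist): ∀x ∀z (xRz → ∃w (x = w ∧ zR²w)) — i.e. a generalized confluence (Geach) condition.
A: fails — 0R4 but no w with 0=w and 4R²w.
B: fails — sRu but no w with s=w and uR²w.
C: fails — bRc but no w with b=w and cR²w.
D: fails — cRb but no w with c=w and bR²w.
E: holds.

E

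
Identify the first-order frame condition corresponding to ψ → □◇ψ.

Symmetry

Suppose ψ→□◇ψ is valid. Take Rxy and set V(ψ)={x}. Then ψ at x, so □◇ψ at x, so ◇ψ at y, so some z with Ryz has ψ; z=x, i.e. Ryx.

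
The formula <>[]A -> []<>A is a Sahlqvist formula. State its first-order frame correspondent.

Suppose ◇□A→□◇A is valid. Take Rxy, Rxz and set V(A)={w : Ryw}. Then □A at y so ◇□A at x, so □◇A at x, so ◇A at z, giving w with Rzw and Ryw.

convergence: forall x forall y forall z (Rxy & Rxz -> exists w (Ryw & Rzw))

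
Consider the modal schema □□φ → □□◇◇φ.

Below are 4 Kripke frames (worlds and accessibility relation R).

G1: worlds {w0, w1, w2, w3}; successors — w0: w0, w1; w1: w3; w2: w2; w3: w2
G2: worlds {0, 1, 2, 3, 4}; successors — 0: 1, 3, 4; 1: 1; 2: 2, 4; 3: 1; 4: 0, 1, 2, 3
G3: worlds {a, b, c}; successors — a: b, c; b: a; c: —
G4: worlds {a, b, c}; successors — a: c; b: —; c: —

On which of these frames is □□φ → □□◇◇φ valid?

Frame correspondent (Sahlqvist): ∀x ∀z (xR²z → ∃w (xR²w ∧ zR²w)) — i.e. a generalized confluence (Geach) condition.
G1: fails — w0R²w1 but no w with w0R²w and w1R²w.
G2: ✓.
G3: fails — bR²c but no w with bR²w and cR²w.
G4: ✓.
Valid on: G2, G4.

G2, G4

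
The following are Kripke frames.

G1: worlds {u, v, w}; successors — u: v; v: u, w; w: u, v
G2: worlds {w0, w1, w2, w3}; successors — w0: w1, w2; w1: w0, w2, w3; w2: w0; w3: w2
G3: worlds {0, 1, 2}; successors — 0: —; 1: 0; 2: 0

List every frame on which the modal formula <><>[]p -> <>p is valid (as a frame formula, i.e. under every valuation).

Frame correspondent (Sahlqvist): forall x forall y (x R^2 y -> exists w (yRw & xRw)) — i.e. a generalized confluence (Geach) condition.
G1: fails — vR²u but no t with uRt and vRt.
G2: fails — w0R²w2 but no w with w2Rw and w0Rw.
G3: condition met.
Valid on: G3.

G3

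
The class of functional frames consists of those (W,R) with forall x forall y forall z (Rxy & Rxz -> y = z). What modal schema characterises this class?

◇ψ → □ψ

The condition is partial functionality. The CD schema ◇ψ → □ψ defines it.
Suppose ◇ψ→□ψ is valid. Take Rxy, Rxz and set V(ψ)={y}. Then ◇ψ at x, so □ψ at x, so ψ at z, i.e. z=y.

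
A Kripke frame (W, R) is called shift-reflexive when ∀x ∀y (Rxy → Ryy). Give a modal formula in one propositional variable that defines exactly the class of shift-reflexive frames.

□(□q → q)

The condition is shift-reflexivity. The T□ schema □(□q → q) defines it.
Suppose □(□q→q) is valid. Take Rxy and set V(q)={w : Ryw}. Then at y, □q holds; since □(□q→q) at x, □q→q at y, so q at y, i.e. Ryy.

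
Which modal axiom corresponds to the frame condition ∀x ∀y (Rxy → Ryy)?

A defining formula is □(□ψ → ψ) (the T□ axiom).
Suppose □(□ψ→ψ) is valid. Take Rxy and set V(ψ)={w : Ryw}. Then at y, □ψ holds; since □(□ψ→ψ) at x, □ψ→ψ at y, so ψ at y, i.e. Ryy.

□(□ψ → ψ)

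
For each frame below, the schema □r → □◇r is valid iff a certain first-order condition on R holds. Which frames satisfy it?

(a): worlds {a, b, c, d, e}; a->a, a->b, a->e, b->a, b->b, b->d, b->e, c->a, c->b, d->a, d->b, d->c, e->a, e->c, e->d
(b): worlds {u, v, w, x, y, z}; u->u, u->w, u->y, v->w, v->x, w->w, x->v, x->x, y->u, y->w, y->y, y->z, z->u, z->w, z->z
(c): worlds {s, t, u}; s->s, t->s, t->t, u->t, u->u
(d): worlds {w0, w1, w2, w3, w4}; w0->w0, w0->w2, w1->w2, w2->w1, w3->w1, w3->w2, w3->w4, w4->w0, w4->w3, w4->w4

(a), (b), (c)

This is the axiom for a generalized confluence (Geach) condition; its first-order frame correspondent is ∀x ∀z (xRz → ∃w (xRw ∧ zRw)).
(a): holds.
(b): holds.
(c): holds.
(d): fails — w0Rw2 but no w with w0Rw and w2Rw.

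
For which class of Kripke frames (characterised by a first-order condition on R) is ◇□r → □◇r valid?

Convergence

Suppose ◇□r→□◇r is valid. Take Rxy, Rxz and set V(r)={w : Ryw}. Then □r at y so ◇□r at x, so □◇r at x, so ◇r at z, giving w with Rzw and Ryw.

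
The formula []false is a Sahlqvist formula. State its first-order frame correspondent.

emptiness of R: forall x forall y ~Rxy

□⊥ is valid iff no world has any successor (otherwise □⊥ fails at any world with one).
Conversely, any frame satisfying forall x forall y ~Rxy validates the schema.
So the correspondent is emptiness of R.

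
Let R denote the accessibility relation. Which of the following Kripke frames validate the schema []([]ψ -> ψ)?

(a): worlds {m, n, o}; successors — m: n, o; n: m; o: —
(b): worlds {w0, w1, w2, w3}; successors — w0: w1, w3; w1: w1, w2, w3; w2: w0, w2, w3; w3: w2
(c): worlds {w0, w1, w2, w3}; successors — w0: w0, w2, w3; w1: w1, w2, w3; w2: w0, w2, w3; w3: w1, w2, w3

This is the axiom for shift-reflexivity; its first-order frame correspondent is forall x forall y (Rxy -> Ryy).
(a): fails — Rnm but not Rmm.
(b): fails — Rw1w3 but not Rw3w3.
(c): satisfies the condition.
Valid on: (c).

(c)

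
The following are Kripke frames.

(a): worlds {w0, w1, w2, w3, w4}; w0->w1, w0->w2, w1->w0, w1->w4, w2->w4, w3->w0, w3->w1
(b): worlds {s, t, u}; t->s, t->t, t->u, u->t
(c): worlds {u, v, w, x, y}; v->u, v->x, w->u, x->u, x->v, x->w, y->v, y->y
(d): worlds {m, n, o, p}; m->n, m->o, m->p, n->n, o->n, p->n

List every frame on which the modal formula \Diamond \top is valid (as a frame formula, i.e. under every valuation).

This is the axiom for seriality; its first-order frame correspondent is \forall x \exists y Rxy.
(a): fails — world w4 has no successor.
(b): fails — world s has no successor.
(c): fails — world u has no successor.
(d): holds.

(d)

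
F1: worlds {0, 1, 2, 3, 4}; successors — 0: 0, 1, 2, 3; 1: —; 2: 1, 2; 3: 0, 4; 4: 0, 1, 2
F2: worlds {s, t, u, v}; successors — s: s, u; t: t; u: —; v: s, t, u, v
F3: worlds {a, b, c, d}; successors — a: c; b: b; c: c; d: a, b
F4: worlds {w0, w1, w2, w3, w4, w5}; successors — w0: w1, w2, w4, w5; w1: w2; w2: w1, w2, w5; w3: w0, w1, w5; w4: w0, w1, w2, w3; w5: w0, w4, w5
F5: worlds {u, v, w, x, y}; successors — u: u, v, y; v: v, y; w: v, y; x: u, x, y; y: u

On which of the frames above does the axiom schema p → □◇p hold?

none

Frame correspondent (Sahlqvist): ∀x ∀y (Rxy → Ryx) — i.e. symmetry.
F1: fails — R34 but not R43.
F2: fails — Rvt but not Rtv.
F3: fails — Rdb but not Rbd.
F4: fails — Rw3w5 but not Rw5w3.
F5: fails — Ruv but not Rvu.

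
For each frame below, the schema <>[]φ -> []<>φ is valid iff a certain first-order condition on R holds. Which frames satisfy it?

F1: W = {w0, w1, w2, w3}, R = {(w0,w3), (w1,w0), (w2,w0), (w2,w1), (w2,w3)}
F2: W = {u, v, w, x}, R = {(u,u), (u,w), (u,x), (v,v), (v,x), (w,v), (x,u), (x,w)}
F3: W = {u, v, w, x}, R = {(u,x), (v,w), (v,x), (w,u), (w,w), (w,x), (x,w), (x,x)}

F3

This is the axiom for convergence; its first-order frame correspondent is forall x forall y forall z (Rxy & Rxz -> exists w (Ryw & Rzw)).
F1: fails — Rw0w3 and Rw0w3 but w3 and w3 have no common successor.
F2: fails — Ruw and Ruu but w and u have no common successor.
F3: ✓.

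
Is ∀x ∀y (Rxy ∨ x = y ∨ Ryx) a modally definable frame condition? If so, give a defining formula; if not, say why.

No

If a class were modally definable it would be closed under disjoint unions (Goldblatt–Thomason).
Take 2 disjoint single-world reflexive frames: each is trivially connected, but their disjoint union has 2 worlds with no edge between distinct components, so it is not connected.
So the class is not modally definable.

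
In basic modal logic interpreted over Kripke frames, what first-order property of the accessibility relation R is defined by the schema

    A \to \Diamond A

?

Reflexivity

This is frame-equivalent to □A → A (substitute ¬A for A and contrapose).
Suppose □A→A is valid. At any x set V(A)={w : Rxw}. Then □A holds at x, so A holds at x, i.e. Rxx.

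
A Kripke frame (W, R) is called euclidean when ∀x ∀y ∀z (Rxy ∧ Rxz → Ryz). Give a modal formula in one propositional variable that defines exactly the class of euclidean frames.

The condition is the Euclidean property. The 5 schema ◇r → □◇r defines it.
Suppose ◇r→□◇r is valid. Take Rxy, Rxz and set V(r)={y}. Then ◇r at x, so □◇r at x, so ◇r at z, so some w with Rzw has r; w=y, i.e. Rzy. By symmetry of the argument, Ryz.

◇r → □◇r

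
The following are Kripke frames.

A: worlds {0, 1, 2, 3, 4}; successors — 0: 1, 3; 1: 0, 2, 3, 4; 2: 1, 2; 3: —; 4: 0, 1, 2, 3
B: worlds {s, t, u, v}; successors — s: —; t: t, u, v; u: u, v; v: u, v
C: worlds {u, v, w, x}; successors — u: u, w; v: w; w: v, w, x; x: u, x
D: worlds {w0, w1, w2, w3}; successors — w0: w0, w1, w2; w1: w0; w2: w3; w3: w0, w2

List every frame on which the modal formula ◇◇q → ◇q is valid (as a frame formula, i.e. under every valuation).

B

This is the axiom for transitivity; its first-order frame correspondent is ∀x ∀y ∀z (Rxy ∧ Ryz → Rxz).
A: fails — R10 and R01 but not R11.
B: ✓.
C: fails — Ruw and Rwx but not Rux.
D: fails — Rw1w0 and Rw0w1 but not Rw1w1.
Valid on: B.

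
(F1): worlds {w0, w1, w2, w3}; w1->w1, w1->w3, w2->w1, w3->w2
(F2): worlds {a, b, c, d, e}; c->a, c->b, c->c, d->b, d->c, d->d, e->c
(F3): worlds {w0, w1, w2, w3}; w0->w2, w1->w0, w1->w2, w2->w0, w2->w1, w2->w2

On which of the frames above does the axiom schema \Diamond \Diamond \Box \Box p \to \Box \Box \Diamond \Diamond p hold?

This is the axiom for a generalized confluence (Geach) condition; its first-order frame correspondent is \forall x \forall y \forall z ((x R^2 y \wedge x R^2 z) \to \exists w (y R^2 w \wedge z R^2 w)).
(F1): holds.
(F2): fails — cR²a, cR²a but no w with aR²w and aR²w.
(F3): holds.

(F1), (F3)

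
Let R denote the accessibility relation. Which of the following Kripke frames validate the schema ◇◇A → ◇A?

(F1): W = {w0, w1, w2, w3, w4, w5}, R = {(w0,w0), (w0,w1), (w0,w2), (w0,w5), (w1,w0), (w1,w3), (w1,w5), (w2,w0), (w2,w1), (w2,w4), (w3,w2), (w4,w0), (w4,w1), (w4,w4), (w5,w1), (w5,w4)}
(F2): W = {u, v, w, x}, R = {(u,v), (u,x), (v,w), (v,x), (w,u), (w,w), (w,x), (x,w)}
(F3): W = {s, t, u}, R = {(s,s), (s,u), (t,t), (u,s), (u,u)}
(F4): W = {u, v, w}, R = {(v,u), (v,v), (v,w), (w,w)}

The schema corresponds to transitivity: ∀x ∀y ∀z (Rxy ∧ Ryz → Rxz).
(F1): fails — Rw1w5 and Rw5w1 but not Rw1w1.
(F2): fails — Ruv and Rvw but not Ruw.
(F3): condition met.
(F4): condition met.
Valid on: (F3), (F4).

(F3), (F4)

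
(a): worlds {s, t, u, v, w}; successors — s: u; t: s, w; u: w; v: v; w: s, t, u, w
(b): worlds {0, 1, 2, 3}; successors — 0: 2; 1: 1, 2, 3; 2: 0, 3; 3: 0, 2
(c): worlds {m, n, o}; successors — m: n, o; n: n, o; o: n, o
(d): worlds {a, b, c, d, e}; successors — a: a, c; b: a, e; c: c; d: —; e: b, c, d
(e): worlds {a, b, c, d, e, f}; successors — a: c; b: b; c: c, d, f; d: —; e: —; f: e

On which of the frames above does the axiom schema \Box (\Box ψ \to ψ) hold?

(c)

Frame correspondent (Sahlqvist): \forall x \forall y (Rxy \to Ryy) — i.e. shift-reflexivity.
(a): fails — Rwt but not Rtt.
(b): fails — R32 but not R22.
(c): condition met.
(d): fails — Reb but not Rbb.
(e): fails — Rcd but not Rdd.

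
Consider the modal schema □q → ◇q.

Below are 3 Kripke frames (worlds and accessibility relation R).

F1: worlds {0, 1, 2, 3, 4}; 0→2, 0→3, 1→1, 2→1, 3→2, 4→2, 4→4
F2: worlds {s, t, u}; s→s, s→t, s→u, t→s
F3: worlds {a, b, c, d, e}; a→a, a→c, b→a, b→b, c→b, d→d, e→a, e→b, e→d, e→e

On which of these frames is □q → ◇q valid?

F1, F3

This is the axiom for seriality; its first-order frame correspondent is ∀x ∃y Rxy.
F1: holds.
F2: fails — world u has no successor.
F3: holds.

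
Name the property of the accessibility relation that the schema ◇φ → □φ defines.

Suppose ◇φ→□φ is valid. Take Rxy, Rxz and set V(φ)={y}. Then ◇φ at x, so □φ at x, so φ at z, i.e. z=y.

Partial functionality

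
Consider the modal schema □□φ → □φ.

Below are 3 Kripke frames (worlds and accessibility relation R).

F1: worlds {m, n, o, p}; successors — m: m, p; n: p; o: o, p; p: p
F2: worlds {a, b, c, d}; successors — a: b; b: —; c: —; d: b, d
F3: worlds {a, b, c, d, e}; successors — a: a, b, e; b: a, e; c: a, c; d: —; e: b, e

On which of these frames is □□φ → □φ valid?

F1, F3

Frame correspondent (Sahlqvist): ∀x ∀y (Rxy → ∃z (Rxz ∧ Rzy)) — i.e. density.
F1: condition met.
F2: fails — Rab but no z with Raz and Rzb.
F3: condition met.
Valid on: F1, F3.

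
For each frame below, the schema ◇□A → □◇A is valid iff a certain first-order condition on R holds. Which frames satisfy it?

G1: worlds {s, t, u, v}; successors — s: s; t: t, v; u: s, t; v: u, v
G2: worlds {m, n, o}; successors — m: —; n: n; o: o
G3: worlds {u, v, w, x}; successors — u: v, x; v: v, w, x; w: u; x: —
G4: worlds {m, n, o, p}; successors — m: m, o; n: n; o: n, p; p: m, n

G2

Frame correspondent (Sahlqvist): ∀x ∀y ∀z (Rxy ∧ Rxz → ∃w (Ryw ∧ Rzw)) — i.e. convergence.
G1: fails — Rut and Rus but t and s have no common successor.
G2: holds.
G3: fails — Ruv and Rux but v and x have no common successor.
G4: fails — Rmo and Rmm but o and m have no common successor.
Valid on: G2.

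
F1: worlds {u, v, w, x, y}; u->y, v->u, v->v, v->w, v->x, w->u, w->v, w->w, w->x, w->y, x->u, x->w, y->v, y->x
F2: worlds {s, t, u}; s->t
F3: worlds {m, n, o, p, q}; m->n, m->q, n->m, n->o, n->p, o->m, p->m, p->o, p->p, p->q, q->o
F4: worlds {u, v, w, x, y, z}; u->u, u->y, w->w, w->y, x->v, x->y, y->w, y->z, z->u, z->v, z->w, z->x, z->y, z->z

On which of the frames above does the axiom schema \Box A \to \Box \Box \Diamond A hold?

F2

Frame correspondent (Sahlqvist): \forall x \forall z (x R^2 z \to \exists w (xRw \wedge zRw)) — i.e. a generalized confluence (Geach) condition.
F1: fails — uR²v but no t with uRt and vRt.
F2: condition met.
F3: fails — mR²o but no w with mRw and oRw.
F4: fails — uR²y but no t with uRt and yRt.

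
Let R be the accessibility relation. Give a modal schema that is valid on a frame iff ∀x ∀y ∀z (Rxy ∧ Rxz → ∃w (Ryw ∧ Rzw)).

◇□q → □◇q

The condition is convergence. The .2 schema ◇□q → □◇q defines it.
Suppose ◇□q→□◇q is valid. Take Rxy, Rxz and set V(q)={w : Ryw}. Then □q at y so ◇□q at x, so □◇q at x, so ◇q at z, giving w with Rzw and Ryw.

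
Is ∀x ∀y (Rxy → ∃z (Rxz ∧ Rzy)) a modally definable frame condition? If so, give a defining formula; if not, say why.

Yes — defined by □□p → □p

This is a Sahlqvist condition; the C4 axiom □□p → □p defines it.
Suppose □□p→□p is valid. Take Rxy and set V(p)={w : xR²w}. Then □□p at x, so □p at x, so p at y, i.e. ∃z(Rxz∧Rzy).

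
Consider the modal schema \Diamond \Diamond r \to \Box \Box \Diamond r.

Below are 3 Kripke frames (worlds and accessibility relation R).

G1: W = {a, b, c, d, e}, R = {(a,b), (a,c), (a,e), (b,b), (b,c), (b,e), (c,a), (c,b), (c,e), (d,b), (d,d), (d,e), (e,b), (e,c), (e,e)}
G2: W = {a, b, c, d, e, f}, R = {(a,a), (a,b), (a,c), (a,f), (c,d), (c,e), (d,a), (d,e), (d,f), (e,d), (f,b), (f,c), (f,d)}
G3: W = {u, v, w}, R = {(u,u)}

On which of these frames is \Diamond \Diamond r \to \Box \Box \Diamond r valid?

G3

This is the axiom for a generalized confluence (Geach) condition; its first-order frame correspondent is \forall x \forall y \forall z ((x R^2 y \wedge x R^2 z) \to \exists w (y = w \wedge zRw)).
G1: fails — aR²a, aR²a but no w with a=w and aRw.
G2: fails — aR²a, aR²b but no w with a=w and bRw.
G3: condition met.
Valid on: G3.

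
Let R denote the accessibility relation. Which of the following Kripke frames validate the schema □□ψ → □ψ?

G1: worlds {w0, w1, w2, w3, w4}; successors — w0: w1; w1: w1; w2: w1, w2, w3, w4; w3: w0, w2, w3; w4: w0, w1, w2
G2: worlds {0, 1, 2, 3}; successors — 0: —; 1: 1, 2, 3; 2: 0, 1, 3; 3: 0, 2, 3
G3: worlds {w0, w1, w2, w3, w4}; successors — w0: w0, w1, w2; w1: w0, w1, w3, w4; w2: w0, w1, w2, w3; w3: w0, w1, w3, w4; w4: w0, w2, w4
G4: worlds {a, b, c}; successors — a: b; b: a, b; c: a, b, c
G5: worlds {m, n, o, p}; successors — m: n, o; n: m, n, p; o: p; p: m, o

This is the axiom for density; its first-order frame correspondent is ∀x ∀y (Rxy → ∃z (Rxz ∧ Rzy)).
G1: fails — Rw4w0 but no z with Rw4z and Rzw0.
G2: satisfies the condition.
G3: satisfies the condition.
G4: satisfies the condition.
G5: fails — Rop but no z with Roz and Rzp.
Valid on: G2, G3, G4.

G2, G3, G4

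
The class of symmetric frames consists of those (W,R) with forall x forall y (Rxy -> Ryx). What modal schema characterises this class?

s → □◇s

The condition is symmetry. The B schema s → □◇s defines it.
Suppose s→□◇s is valid. Take Rxy and set V(s)={x}. Then s at x, so □◇s at x, so ◇s at y, so some z with Ryz has s; z=x, i.e. Ryx.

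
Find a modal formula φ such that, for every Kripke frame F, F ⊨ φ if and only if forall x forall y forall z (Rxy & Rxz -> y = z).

◇q → □q

This is partial functionality; the standard corresponding axiom is CD: ◇q → □q.
Suppose ◇q→□q is valid. Take Rxy, Rxz and set V(q)={y}. Then ◇q at x, so □q at x, so q at z, i.e. z=y.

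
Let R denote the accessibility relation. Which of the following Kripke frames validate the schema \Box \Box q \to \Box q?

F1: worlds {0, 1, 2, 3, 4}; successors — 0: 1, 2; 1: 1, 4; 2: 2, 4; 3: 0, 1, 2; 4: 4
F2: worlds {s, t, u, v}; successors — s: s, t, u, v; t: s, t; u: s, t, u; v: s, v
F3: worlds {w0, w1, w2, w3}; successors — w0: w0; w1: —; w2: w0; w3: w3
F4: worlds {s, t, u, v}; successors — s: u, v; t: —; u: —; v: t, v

F2, F3

Frame correspondent (Sahlqvist): \forall x \forall y (Rxy \to \exists z (Rxz \wedge Rzy)) — i.e. density.
F1: fails — R30 but no z with R3z and Rz0.
F2: condition met.
F3: condition met.
F4: fails — Rsu but no z with Rsz and Rzu.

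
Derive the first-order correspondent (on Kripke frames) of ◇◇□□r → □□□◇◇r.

∀x ∀y ∀z ((xR²y ∧ xR³z) → ∃w (yR²w ∧ zR²w))

This is a Sahlqvist (Geach-type) schema ◇^2□^2r → □^3◇^2r.
First-order correspondent: ∀x ∀y ∀z ((xR²y ∧ xR³z) → ∃w (yR²w ∧ zR²w)).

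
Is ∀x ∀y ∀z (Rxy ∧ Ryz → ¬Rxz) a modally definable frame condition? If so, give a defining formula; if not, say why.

No

Modal frame validity is preserved under surjective bounded morphisms.
The 5-cycle (worlds w0,w1,w2,w3,w4 with w0→w1→w2→w3→w4→w0) is intransitive. Mapping every world to a single reflexive point • is a surjective bounded morphism; the reflexive point is not intransitive (R••∧R•• but R••).
Hence intransitivity is not modally definable.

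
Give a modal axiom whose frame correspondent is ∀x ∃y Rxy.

□q → ◇q

The condition is seriality. The D schema □q → ◇q defines it.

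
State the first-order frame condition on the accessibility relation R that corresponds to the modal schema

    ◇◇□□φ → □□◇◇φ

This is a Sahlqvist (Geach-type) schema ◇^2□^2φ → □^2◇^2φ.
Minimal-valuation argument: fix x; take any y with xR^2y and any z with xR^2z. Set V(φ) to the set of worlds R-reachable from y in exactly 2 steps. Then □^2φ holds at y, so the antecedent holds at x; validity forces ◇^2φ at z, giving a w with zR^2w and yR^2w.
First-order correspondent: ∀x ∀y ∀z ((xR²y ∧ xR²z) → ∃w (yR²w ∧ zR²w)).

∀x ∀y ∀z ((xR²y ∧ xR²z) → ∃w (yR²w ∧ zR²w))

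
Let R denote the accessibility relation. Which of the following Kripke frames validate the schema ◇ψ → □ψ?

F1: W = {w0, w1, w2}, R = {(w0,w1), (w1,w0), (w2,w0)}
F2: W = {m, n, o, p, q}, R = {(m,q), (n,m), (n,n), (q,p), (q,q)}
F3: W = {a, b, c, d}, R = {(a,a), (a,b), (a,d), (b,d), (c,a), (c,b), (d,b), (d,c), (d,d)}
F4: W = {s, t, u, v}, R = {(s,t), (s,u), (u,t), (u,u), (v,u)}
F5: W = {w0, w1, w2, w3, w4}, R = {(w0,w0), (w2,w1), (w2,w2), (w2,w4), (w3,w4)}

Frame correspondent (Sahlqvist): ∀x ∀y ∀z (Rxy ∧ Rxz → y = z) — i.e. partial functionality.
F1: holds.
F2: fails — n sees both m and n.
F3: fails — a sees both a and b.
F4: fails — s sees both t and u.
F5: fails — w2 sees both w1 and w2.
Valid on: F1.

F1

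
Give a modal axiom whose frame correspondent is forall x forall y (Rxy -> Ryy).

The condition is shift-reflexivity. The T□ schema □(□r → r) defines it.

□(□r → r)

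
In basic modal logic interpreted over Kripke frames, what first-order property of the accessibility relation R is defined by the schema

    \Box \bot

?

□⊥ is valid iff no world has any successor (otherwise □⊥ fails at any world with one).

Emptiness of R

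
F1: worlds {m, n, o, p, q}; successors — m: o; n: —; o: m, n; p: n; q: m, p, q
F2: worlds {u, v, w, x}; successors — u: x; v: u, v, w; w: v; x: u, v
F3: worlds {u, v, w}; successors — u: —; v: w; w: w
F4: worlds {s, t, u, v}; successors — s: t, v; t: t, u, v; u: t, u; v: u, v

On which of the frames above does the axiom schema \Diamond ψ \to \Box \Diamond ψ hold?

Frame correspondent (Sahlqvist): \forall x \forall y \forall z (Rxy \wedge Rxz \to Ryz) — i.e. the Euclidean property.
F1: fails — Rmo and Rmo but not Roo.
F2: fails — Rux and Rux but not Rxx.
F3: satisfies the condition.
F4: fails — Rsv and Rst but not Rvt.
Valid on: F3.

F3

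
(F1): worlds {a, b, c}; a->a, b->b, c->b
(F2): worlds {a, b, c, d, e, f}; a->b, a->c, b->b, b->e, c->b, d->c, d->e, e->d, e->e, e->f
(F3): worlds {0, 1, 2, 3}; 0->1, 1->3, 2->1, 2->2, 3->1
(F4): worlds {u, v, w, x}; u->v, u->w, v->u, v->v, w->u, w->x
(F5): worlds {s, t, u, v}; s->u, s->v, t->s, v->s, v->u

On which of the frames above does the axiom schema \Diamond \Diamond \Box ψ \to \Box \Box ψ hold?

Frame correspondent (Sahlqvist): \forall x \forall y \forall z ((x R^2 y \wedge x R^2 z) \to \exists w (yRw \wedge z = w)) — i.e. a generalized confluence (Geach) condition.
(F1): satisfies the condition.
(F2): fails — aR²e, aR²b but no w with eRw and b=w.
(F3): fails — 0R²3, 0R²3 but no w with 3Rw and 3=w.
(F4): fails — uR²u, uR²u but no t with uRt and u=t.
(F5): fails — sR²s, sR²s but no w with sRw and s=w.

(F1)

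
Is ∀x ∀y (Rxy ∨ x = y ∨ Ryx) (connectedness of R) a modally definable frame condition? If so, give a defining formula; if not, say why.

Modal frame validity is preserved under disjoint unions.
Take 3 disjoint single-world reflexive frames: each is trivially connected, but their disjoint union has 3 worlds with no edge between distinct components, so it is not connected.
So no modal formula (or set of formulas) defines exactly the connected frames.

Not modally definable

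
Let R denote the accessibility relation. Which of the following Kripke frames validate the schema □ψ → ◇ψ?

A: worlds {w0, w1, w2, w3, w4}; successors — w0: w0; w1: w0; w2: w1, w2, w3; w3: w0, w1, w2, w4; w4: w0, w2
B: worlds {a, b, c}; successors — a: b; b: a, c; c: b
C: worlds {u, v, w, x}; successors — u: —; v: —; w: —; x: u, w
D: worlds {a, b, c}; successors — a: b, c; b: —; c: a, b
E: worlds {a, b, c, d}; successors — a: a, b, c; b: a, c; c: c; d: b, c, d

This is the axiom for seriality; its first-order frame correspondent is ∀x ∃y Rxy.
A: ✓.
B: ✓.
C: fails — world u has no successor.
D: fails — world b has no successor.
E: ✓.

A, B, E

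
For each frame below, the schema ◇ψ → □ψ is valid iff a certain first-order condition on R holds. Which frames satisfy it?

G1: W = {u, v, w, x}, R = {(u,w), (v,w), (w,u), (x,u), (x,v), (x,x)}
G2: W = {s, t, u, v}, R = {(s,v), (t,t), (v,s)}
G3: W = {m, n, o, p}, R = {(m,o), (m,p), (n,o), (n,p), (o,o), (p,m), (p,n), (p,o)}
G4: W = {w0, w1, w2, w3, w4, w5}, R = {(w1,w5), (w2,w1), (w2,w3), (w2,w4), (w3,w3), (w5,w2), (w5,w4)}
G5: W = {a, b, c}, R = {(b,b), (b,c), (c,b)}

G2

The schema corresponds to partial functionality: ∀x ∀y ∀z (Rxy ∧ Rxz → y = z).
G1: fails — x sees both u and v.
G2: condition met.
G3: fails — m sees both o and p.
G4: fails — w2 sees both w1 and w3.
G5: fails — b sees both b and c.
Valid on: G2.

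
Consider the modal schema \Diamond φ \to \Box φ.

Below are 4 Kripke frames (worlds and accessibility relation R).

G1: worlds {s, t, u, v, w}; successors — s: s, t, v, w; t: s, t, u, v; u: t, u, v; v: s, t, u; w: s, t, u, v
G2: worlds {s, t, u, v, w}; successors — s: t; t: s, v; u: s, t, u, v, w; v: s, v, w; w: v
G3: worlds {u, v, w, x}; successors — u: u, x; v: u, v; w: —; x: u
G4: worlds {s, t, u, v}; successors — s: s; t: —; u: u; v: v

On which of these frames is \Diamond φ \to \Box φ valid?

This is the axiom for partial functionality; its first-order frame correspondent is \forall x \forall y \forall z (Rxy \wedge Rxz \to y = z).
G1: fails — s sees both s and t.
G2: fails — t sees both s and v.
G3: fails — u sees both u and x.
G4: satisfies the condition.
Valid on: G4.

G4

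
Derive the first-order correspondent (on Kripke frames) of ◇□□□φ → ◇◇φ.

This is a Sahlqvist (Geach-type) schema ◇^1□^3φ → □^0◇^2φ.
Minimal-valuation argument: fix x; take any y with xR^1y and any z with xR^0z. Set V(φ) to the set of worlds R-reachable from y in exactly 3 steps. Then □^3φ holds at y, so the antecedent holds at x; validity forces ◇^2φ at z, giving a w with zR^2w and yR^3w.
First-order correspondent: ∀x ∀y (xRy → ∃w (yR³w ∧ xR²w)).

∀x ∀y (xRy → ∃w (yR³w ∧ xR²w))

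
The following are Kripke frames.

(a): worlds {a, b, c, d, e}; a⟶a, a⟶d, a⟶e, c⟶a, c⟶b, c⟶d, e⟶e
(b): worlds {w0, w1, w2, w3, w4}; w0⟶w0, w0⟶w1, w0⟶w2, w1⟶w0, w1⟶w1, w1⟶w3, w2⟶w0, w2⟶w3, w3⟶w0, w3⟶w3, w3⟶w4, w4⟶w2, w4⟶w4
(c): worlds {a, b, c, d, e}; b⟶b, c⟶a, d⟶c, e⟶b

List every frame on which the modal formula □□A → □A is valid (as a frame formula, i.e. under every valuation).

This is the axiom for density; its first-order frame correspondent is ∀x ∀y (Rxy → ∃z (Rxz ∧ Rzy)).
(a): fails — Rcb but no z with Rcz and Rzb.
(b): satisfies the condition.
(c): fails — Rca but no z with Rcz and Rza.

(b)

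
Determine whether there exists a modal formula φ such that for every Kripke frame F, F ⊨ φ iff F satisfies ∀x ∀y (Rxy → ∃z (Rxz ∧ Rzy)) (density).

Yes — defined by □□p → □p

The condition is density. A defining modal formula is □□p → □p.
Suppose □□p→□p is valid. Take Rxy and set V(p)={w : xR²w}. Then □□p at x, so □p at x, so p at y, i.e. ∃z(Rxz∧Rzy).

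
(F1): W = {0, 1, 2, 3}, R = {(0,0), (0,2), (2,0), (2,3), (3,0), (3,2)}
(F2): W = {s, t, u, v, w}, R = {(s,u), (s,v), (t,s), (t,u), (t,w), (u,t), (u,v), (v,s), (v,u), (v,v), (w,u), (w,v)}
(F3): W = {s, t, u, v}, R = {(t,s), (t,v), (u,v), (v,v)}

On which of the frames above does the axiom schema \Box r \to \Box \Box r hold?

This is the axiom for transitivity; its first-order frame correspondent is \forall x \forall y \forall z (Rxy \wedge Ryz \to Rxz).
(F1): fails — R32 and R23 but not R33.
(F2): fails — Ruv and Rvu but not Ruu.
(F3): satisfies the condition.

(F3)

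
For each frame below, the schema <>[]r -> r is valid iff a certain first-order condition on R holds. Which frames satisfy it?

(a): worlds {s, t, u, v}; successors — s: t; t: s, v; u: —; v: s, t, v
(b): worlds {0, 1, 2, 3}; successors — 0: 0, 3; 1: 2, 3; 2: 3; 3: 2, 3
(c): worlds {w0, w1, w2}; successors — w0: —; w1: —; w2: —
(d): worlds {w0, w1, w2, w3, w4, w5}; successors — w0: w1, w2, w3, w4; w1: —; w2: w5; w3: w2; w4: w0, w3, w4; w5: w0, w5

(c)

The schema corresponds to symmetry: forall x forall y (Rxy -> Ryx).
(a): fails — Rvs but not Rsv.
(b): fails — R12 but not R21.
(c): satisfies the condition.
(d): fails — Rw3w2 but not Rw2w3.
Valid on: (c).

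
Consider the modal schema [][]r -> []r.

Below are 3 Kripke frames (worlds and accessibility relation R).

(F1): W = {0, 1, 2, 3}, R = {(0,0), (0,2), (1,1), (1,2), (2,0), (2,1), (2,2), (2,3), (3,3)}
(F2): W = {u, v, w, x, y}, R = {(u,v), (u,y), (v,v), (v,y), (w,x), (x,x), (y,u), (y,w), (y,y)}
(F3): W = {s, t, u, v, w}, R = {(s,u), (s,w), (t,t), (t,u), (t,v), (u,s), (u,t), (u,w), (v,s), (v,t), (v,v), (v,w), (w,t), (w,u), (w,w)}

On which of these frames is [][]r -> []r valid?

The schema corresponds to density: forall x forall y (Rxy -> exists z (Rxz & Rzy)).
(F1): condition met.
(F2): condition met.
(F3): fails — Rus but no z with Ruz and Rzs.
Valid on: (F1), (F2).

(F1), (F2)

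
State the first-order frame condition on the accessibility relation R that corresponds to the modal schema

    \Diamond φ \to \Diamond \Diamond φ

\forall x \forall y (xRy \to \exists w (y = w \wedge x R^2 w))

This is a Sahlqvist (Geach-type) schema ◇^1□^0φ → □^0◇^2φ.
First-order correspondent: \forall x \forall y (xRy \to \exists w (y = w \wedge x R^2 w)).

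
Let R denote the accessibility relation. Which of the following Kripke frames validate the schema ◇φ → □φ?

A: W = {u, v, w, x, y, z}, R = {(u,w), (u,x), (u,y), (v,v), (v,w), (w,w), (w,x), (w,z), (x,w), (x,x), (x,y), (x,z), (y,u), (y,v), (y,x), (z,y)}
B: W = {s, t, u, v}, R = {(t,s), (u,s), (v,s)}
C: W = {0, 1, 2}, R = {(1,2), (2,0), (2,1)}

B

Frame correspondent (Sahlqvist): ∀x ∀y ∀z (Rxy ∧ Rxz → y = z) — i.e. partial functionality.
A: fails — u sees both w and x.
B: ✓.
C: fails — 2 sees both 0 and 1.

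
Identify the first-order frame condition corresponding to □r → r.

reflexivity

Suppose □r→r is valid. At any x set V(r)={w : Rxw}. Then □r holds at x, so r holds at x, i.e. Rxx.
Conversely, on a frame with reflexivity the schema holds at every world under every valuation.
Frame condition: ∀x Rxx.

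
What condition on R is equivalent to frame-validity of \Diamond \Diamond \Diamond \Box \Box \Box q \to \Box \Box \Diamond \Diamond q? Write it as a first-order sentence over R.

This is a Sahlqvist (Geach-type) schema ◇^3□^3q → □^2◇^2q.
First-order correspondent: \forall x \forall y \forall z ((x R^3 y \wedge x R^2 z) \to \exists w (y R^3 w \wedge z R^2 w)).

\forall x \forall y \forall z ((x R^3 y \wedge x R^2 z) \to \exists w (y R^3 w \wedge z R^2 w))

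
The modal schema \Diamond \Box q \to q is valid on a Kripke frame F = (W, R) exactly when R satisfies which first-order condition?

symmetry

This is a form of the B axiom.
It corresponds to symmetry: \forall x \forall y (Rxy \to Ryx).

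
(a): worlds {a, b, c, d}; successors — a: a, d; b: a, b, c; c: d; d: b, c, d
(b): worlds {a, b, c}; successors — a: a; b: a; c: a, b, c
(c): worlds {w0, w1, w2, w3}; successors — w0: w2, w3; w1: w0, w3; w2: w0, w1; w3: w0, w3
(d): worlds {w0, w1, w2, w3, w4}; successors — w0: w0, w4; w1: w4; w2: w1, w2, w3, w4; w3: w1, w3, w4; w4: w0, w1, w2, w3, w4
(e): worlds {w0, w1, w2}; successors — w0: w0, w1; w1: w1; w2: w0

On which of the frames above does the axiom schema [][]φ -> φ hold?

(a), (d)

Frame correspondent (Sahlqvist): forall x exists w (x R^2 w & x = w) — i.e. a generalized confluence (Geach) condition.
(a): holds.
(b): fails — at b but no w with bR²w and b=w.
(c): fails — at w1 but no w with w1R²w and w1=w.
(d): holds.
(e): fails — at w2 but no w with w2R²w and w2=w.
Valid on: (a), (d).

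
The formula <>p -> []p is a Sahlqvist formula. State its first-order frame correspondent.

Suppose ◇p→□p is valid. Take Rxy, Rxz and set V(p)={y}. Then ◇p at x, so □p at x, so p at z, i.e. z=y.
Conversely, on a frame with partial functionality the schema holds at every world under every valuation.
Frame condition: forall x forall y forall z (Rxy & Rxz -> y = z).

partial functionality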